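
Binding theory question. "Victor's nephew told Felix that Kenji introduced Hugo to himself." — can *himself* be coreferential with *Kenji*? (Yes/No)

Yes

*himself* is a reflexive; Principle A requires it to be bound within its binding domain — the clause headed by 'introduced'.
— Kenji: subject of the clause headed by 'introduced'; c-commands the reflexive within its binding domain — allowed (Principle A).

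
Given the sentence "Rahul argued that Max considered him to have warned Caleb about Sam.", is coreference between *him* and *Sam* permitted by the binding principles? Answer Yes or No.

*him* is a pronoun; Principle B requires it to be free in its binding domain — the clause headed by 'considered'.
— Sam: second object of the clause headed by 'warned'; is c-commanded by the pronoun; coreference would bind this R-expression — blocked (Principle C).

No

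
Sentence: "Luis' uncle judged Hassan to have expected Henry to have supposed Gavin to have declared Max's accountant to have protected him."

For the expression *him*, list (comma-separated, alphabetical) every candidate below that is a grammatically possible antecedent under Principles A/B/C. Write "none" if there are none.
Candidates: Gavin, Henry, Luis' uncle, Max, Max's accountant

Gavin, Henry, Luis' uncle, Max

*him* is a pronoun; Principle B requires it to be free in its binding domain — the clause headed by 'protected'.
— Gavin: subject of the clause headed by 'declared'; c-commands the pronoun but lies outside its binding domain — allowed.
— Henry: subject of the clause headed by 'supposed'; c-commands the pronoun but lies outside its binding domain — allowed.
— Luis' uncle: subject of the matrix clause; c-commands the pronoun but lies outside its binding domain — allowed.
— Max: possessor inside the subject DP of the clause headed by 'protected'; does not c-command the pronoun — Principle B does not apply; allowed.
— Max's accountant: subject of the clause headed by 'protected'; c-commands the pronoun within its binding domain — blocked (Principle B).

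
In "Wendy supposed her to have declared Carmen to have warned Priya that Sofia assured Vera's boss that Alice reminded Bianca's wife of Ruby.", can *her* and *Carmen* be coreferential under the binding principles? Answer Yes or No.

*Carmen* is an R-expression; Principle C requires it to be free (not bound by any c-commanding expression).
— her: subject of the clause headed by 'declared'; the pronoun c-commands the R-expression — coreference blocked (Principle C).

No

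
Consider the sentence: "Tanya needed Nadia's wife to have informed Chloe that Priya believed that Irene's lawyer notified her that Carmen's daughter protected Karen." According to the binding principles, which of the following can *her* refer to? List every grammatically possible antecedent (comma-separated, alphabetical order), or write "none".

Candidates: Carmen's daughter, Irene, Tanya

Irene, Tanya

*her* is a pronoun; Principle B requires it to be free in its binding domain — the clause headed by 'notified'.
— Carmen's daughter: subject of the clause headed by 'protected'; is c-commanded by the pronoun; coreference would bind this R-expression — blocked (Principle C).
— Irene: possessor inside the subject DP of the clause headed by 'notified'; does not c-command the pronoun — Principle B does not apply; allowed.
— Tanya: subject of the matrix clause; c-commands the pronoun but lies outside its binding domain — allowed.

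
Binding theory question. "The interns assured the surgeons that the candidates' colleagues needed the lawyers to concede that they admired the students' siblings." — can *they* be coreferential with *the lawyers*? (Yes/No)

Yes

*they* is a pronoun; Principle B requires it to be free in its binding domain — the clause headed by 'admired'.
— the lawyers: subject of the clause headed by 'concede'; c-commands the pronoun but lies outside its binding domain — allowed.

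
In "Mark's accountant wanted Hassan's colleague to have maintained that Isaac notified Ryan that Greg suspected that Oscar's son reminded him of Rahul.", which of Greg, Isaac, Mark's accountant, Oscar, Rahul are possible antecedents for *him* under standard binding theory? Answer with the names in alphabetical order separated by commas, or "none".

Greg, Isaac, Mark's accountant, Oscar

*him* is a pronoun; Principle B requires it to be free in its binding domain — the clause headed by 'reminded'.
— Greg: subject of the clause headed by 'suspected'; c-commands the pronoun but lies outside its binding domain — allowed.
— Isaac: subject of the clause headed by 'notified'; c-commands the pronoun but lies outside its binding domain — allowed.
— Mark's accountant: subject of the matrix clause; c-commands the pronoun but lies outside its binding domain — allowed.
— Oscar: possessor inside the subject DP of the clause headed by 'reminded'; does not c-command the pronoun — Principle B does not apply; allowed.
— Rahul: second object of the clause headed by 'reminded'; is c-commanded by the pronoun; coreference would bind this R-expression — blocked (Principle C).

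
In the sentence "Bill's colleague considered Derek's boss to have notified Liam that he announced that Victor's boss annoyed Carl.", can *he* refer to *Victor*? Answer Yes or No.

No

*he* is a pronoun; Principle B requires it to be free in its binding domain — the clause headed by 'announced'.
— Victor: possessor inside the subject DP of the clause headed by 'annoyed'; is c-commanded by the pronoun; coreference would bind this R-expression — blocked (Principle C).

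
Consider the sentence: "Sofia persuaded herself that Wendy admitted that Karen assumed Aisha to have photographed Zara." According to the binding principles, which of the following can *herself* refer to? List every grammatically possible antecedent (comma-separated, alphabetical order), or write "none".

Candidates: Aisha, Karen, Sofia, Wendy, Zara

Sofia

*herself* is a reflexive; Principle A requires it to be bound within its binding domain — the matrix clause.
— Aisha: subject of the clause headed by 'photographed'; does not c-command the reflexive — cannot bind it (Principle A).
— Karen: subject of the clause headed by 'assumed'; does not c-command the reflexive — cannot bind it (Principle A).
— Sofia: subject of the matrix clause; c-commands the reflexive within its binding domain — allowed (Principle A).
— Wendy: subject of the clause headed by 'admitted'; does not c-command the reflexive — cannot bind it (Principle A).
— Zara: object of the clause headed by 'photographed'; does not c-command the reflexive — cannot bind it (Principle A).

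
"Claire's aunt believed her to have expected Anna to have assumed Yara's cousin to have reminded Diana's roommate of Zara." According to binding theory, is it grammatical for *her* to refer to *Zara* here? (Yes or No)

No

*Zara* is an R-expression; Principle C requires it to be free (not bound by any c-commanding expression).
— her: subject of the clause headed by 'expected'; the pronoun c-commands the R-expression — coreference blocked (Principle C).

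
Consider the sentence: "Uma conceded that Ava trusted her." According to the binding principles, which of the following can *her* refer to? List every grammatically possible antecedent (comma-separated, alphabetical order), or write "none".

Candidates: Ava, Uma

*her* is a pronoun; Principle B requires it to be free in its binding domain — the clause headed by 'trusted'.
— Ava: subject of the clause headed by 'trusted'; c-commands the pronoun within its binding domain — blocked (Principle B).
— Uma: subject of the matrix clause; c-commands the pronoun but lies outside its binding domain — allowed.

Uma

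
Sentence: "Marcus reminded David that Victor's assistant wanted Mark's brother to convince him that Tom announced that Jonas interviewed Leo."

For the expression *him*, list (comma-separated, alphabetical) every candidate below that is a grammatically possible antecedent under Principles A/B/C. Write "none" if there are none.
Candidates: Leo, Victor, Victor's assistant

Victor, Victor's assistant

*him* is a pronoun; Principle B requires it to be free in its binding domain — the clause headed by 'convince'.
— Leo: object of the clause headed by 'interviewed'; is c-commanded by the pronoun; coreference would bind this R-expression — blocked (Principle C).
— Victor: possessor inside the subject DP of the clause headed by 'wanted'; does not c-command the pronoun — Principle B does not apply; allowed.
— Victor's assistant: subject of the clause headed by 'wanted'; c-commands the pronoun but lies outside its binding domain — allowed.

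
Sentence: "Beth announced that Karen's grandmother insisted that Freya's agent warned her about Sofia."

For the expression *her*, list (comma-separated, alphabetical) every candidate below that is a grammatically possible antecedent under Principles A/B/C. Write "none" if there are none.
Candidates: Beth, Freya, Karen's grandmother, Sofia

*her* is a pronoun; Principle B requires it to be free in its binding domain — the clause headed by 'warned'.
— Beth: subject of the matrix clause; c-commands the pronoun but lies outside its binding domain — allowed.
— Freya: possessor inside the subject DP of the clause headed by 'warned'; does not c-command the pronoun — Principle B does not apply; allowed.
— Karen's grandmother: subject of the clause headed by 'insisted'; c-commands the pronoun but lies outside its binding domain — allowed.
— Sofia: second object of the clause headed by 'warned'; is c-commanded by the pronoun; coreference would bind this R-expression — blocked (Principle C).

Beth, Freya, Karen's grandmother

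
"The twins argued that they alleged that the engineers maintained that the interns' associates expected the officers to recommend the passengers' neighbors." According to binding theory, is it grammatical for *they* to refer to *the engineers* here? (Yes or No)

*the engineers* is an R-expression; Principle C requires it to be free (not bound by any c-commanding expression).
— they: subject of the clause headed by 'alleged'; the pronoun c-commands the R-expression — coreference blocked (Principle C).

No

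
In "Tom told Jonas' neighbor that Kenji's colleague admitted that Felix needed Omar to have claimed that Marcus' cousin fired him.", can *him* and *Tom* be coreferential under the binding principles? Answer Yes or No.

*Tom* is an R-expression; Principle C requires it to be free (not bound by any c-commanding expression).
— him: object of the clause headed by 'fired'; the pronoun does not c-command the R-expression — coreference allowed.

Yes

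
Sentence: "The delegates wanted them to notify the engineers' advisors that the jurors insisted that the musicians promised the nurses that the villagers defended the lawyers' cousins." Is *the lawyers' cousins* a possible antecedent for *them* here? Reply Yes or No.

No

*them* is a pronoun; Principle B requires it to be free in its binding domain — the matrix clause.
— the lawyers' cousins: object of the clause headed by 'defended'; is c-commanded by the pronoun; coreference would bind this R-expression — blocked (Principle C).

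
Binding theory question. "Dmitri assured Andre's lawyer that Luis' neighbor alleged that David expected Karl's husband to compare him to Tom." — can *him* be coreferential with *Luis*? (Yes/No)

*him* is a pronoun; Principle B requires it to be free in its binding domain — the clause headed by 'compare'.
— Luis: possessor inside the subject DP of the clause headed by 'alleged'; does not c-command the pronoun — Principle B does not apply; allowed.

Yes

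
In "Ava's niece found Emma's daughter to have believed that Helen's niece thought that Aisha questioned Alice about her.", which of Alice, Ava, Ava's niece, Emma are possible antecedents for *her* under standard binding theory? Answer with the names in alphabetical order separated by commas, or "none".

*her* is a pronoun; Principle B requires it to be free in its binding domain — the clause headed by 'questioned'.
— Alice: object of the clause headed by 'questioned'; c-commands the pronoun within its binding domain — blocked (Principle B).
— Ava: possessor inside the subject DP of the matrix clause; does not c-command the pronoun — Principle B does not apply; allowed.
— Ava's niece: subject of the matrix clause; c-commands the pronoun but lies outside its binding domain — allowed.
— Emma: possessor inside the subject DP of the clause headed by 'believed'; does not c-command the pronoun — Principle B does not apply; allowed.

Ava, Ava's niece, Emma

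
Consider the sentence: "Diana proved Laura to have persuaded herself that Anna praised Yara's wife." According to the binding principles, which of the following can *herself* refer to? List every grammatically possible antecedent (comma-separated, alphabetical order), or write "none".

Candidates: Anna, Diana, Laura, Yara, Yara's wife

*herself* is a reflexive; Principle A requires it to be bound within its binding domain — the clause headed by 'persuaded'.
— Anna: subject of the clause headed by 'praised'; does not c-command the reflexive — cannot bind it (Principle A).
— Diana: subject of the matrix clause; c-commands the reflexive but lies outside its binding domain — cannot bind it (Principle A).
— Laura: subject of the clause headed by 'persuaded'; c-commands the reflexive within its binding domain — allowed (Principle A).
— Yara: possessor inside the object DP of the clause headed by 'praised'; does not c-command the reflexive — cannot bind it (Principle A).
— Yara's wife: object of the clause headed by 'praised'; does not c-command the reflexive — cannot bind it (Principle A).

Laura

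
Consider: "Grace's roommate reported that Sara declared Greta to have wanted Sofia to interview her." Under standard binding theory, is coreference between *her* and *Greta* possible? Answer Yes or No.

Yes

*Greta* is an R-expression; Principle C requires it to be free (not bound by any c-commanding expression).
— her: object of the clause headed by 'interview'; the pronoun does not c-command the R-expression — coreference allowed.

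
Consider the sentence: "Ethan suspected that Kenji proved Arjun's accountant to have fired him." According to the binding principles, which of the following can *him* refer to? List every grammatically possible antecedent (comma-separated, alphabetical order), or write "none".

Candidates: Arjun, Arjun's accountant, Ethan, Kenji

Arjun, Ethan, Kenji

*him* is a pronoun; Principle B requires it to be free in its binding domain — the clause headed by 'fired'.
— Arjun: possessor inside the subject DP of the clause headed by 'fired'; does not c-command the pronoun — Principle B does not apply; allowed.
— Arjun's accountant: subject of the clause headed by 'fired'; c-commands the pronoun within its binding domain — blocked (Principle B).
— Ethan: subject of the matrix clause; c-commands the pronoun but lies outside its binding domain — allowed.
— Kenji: subject of the clause headed by 'proved'; c-commands the pronoun but lies outside its binding domain — allowed.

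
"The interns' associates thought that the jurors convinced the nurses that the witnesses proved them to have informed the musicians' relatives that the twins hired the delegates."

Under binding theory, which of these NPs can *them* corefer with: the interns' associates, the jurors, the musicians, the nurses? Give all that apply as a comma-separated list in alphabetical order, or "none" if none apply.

the interns' associates, the jurors, the nurses

*them* is a pronoun; Principle B requires it to be free in its binding domain — the clause headed by 'proved'.
— the interns' associates: subject of the matrix clause; c-commands the pronoun but lies outside its binding domain — allowed.
— the jurors: subject of the clause headed by 'convinced'; c-commands the pronoun but lies outside its binding domain — allowed.
— the musicians: possessor inside the object DP of the clause headed by 'informed'; is c-commanded by the pronoun; coreference would bind this R-expression — blocked (Principle C).
— the nurses: object of the clause headed by 'convinced'; c-commands the pronoun but lies outside its binding domain — allowed.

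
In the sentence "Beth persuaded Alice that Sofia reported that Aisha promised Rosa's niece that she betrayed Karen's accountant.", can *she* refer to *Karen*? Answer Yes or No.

No

*she* is a pronoun; Principle B requires it to be free in its binding domain — the clause headed by 'betrayed'.
— Karen: possessor inside the object DP of the clause headed by 'betrayed'; is c-commanded by the pronoun; coreference would bind this R-expression — blocked (Principle C).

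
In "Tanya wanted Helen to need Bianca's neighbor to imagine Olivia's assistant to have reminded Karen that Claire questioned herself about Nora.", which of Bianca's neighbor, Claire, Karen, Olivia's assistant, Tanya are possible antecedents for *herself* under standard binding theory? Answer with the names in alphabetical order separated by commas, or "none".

Claire

*herself* is a reflexive; Principle A requires it to be bound within its binding domain — the clause headed by 'questioned'.
— Bianca's neighbor: subject of the clause headed by 'imagine'; c-commands the reflexive but lies outside its binding domain — cannot bind it (Principle A).
— Claire: subject of the clause headed by 'questioned'; c-commands the reflexive within its binding domain — allowed (Principle A).
— Karen: object of the clause headed by 'reminded'; c-commands the reflexive but lies outside its binding domain — cannot bind it (Principle A).
— Olivia's assistant: subject of the clause headed by 'reminded'; c-commands the reflexive but lies outside its binding domain — cannot bind it (Principle A).
— Tanya: subject of the matrix clause; c-commands the reflexive but lies outside its binding domain — cannot bind it (Principle A).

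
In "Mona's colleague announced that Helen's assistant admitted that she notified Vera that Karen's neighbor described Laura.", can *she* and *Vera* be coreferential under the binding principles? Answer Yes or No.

*Vera* is an R-expression; Principle C requires it to be free (not bound by any c-commanding expression).
— she: subject of the clause headed by 'notified'; the pronoun c-commands the R-expression — coreference blocked (Principle C).

No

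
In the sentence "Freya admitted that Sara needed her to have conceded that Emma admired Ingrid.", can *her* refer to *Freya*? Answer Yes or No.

*her* is a pronoun; Principle B requires it to be free in its binding domain — the clause headed by 'needed'.
— Freya: subject of the matrix clause; c-commands the pronoun but lies outside its binding domain — allowed.

Yes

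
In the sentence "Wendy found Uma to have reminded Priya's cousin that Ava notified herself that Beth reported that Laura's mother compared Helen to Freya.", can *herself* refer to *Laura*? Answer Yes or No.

*herself* is a reflexive; Principle A requires it to be bound within its binding domain — the clause headed by 'notified'.
— Laura: possessor inside the subject DP of the clause headed by 'compared'; does not c-command the reflexive — cannot bind it (Principle A).

No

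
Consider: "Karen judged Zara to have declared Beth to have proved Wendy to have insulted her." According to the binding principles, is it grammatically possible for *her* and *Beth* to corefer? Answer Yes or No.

Yes

*her* is a pronoun; Principle B requires it to be free in its binding domain — the clause headed by 'insulted'.
— Beth: subject of the clause headed by 'proved'; c-commands the pronoun but lies outside its binding domain — allowed.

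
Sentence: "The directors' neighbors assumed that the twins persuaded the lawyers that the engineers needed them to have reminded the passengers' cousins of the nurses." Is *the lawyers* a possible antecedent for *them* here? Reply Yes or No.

*them* is a pronoun; Principle B requires it to be free in its binding domain — the clause headed by 'needed'.
— the lawyers: object of the clause headed by 'persuaded'; c-commands the pronoun but lies outside its binding domain — allowed.

Yes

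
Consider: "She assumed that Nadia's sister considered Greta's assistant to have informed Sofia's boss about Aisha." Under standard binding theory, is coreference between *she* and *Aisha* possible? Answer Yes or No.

No

*Aisha* is an R-expression; Principle C requires it to be free (not bound by any c-commanding expression).
— she: subject of the matrix clause; the pronoun c-commands the R-expression — coreference blocked (Principle C).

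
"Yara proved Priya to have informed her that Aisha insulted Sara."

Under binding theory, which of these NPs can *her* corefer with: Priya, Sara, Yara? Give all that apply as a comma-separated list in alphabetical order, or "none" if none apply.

*her* is a pronoun; Principle B requires it to be free in its binding domain — the clause headed by 'informed'.
— Priya: subject of the clause headed by 'informed'; c-commands the pronoun within its binding domain — blocked (Principle B).
— Sara: object of the clause headed by 'insulted'; is c-commanded by the pronoun; coreference would bind this R-expression — blocked (Principle C).
— Yara: subject of the matrix clause; c-commands the pronoun but lies outside its binding domain — allowed.

Yara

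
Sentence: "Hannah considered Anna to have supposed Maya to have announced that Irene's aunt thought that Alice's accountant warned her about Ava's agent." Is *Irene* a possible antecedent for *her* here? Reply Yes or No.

*her* is a pronoun; Principle B requires it to be free in its binding domain — the clause headed by 'warned'.
— Irene: possessor inside the subject DP of the clause headed by 'thought'; does not c-command the pronoun — Principle B does not apply; allowed.

Yes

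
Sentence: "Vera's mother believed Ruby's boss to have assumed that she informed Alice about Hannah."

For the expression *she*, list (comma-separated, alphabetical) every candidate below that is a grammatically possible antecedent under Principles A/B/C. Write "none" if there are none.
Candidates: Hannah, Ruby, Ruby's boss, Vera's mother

*she* is a pronoun; Principle B requires it to be free in its binding domain — the clause headed by 'informed'.
— Hannah: second object of the clause headed by 'informed'; is c-commanded by the pronoun; coreference would bind this R-expression — blocked (Principle C).
— Ruby: possessor inside the subject DP of the clause headed by 'assumed'; does not c-command the pronoun — Principle B does not apply; allowed.
— Ruby's boss: subject of the clause headed by 'assumed'; c-commands the pronoun but lies outside its binding domain — allowed.
— Vera's mother: subject of the matrix clause; c-commands the pronoun but lies outside its binding domain — allowed.

Ruby, Ruby's boss, Vera's mother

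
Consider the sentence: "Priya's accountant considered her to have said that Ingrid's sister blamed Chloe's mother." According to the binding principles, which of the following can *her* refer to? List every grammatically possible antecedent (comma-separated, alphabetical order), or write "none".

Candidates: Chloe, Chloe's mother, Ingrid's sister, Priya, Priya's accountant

Priya

*her* is a pronoun; Principle B requires it to be free in its binding domain — the matrix clause.
— Chloe: possessor inside the object DP of the clause headed by 'blamed'; is c-commanded by the pronoun; coreference would bind this R-expression — blocked (Principle C).
— Chloe's mother: object of the clause headed by 'blamed'; is c-commanded by the pronoun; coreference would bind this R-expression — blocked (Principle C).
— Ingrid's sister: subject of the clause headed by 'blamed'; is c-commanded by the pronoun; coreference would bind this R-expression — blocked (Principle C).
— Priya: possessor inside the subject DP of the matrix clause; does not c-command the pronoun — Principle B does not apply; allowed.
— Priya's accountant: subject of the matrix clause; c-commands the pronoun within its binding domain — blocked (Principle B).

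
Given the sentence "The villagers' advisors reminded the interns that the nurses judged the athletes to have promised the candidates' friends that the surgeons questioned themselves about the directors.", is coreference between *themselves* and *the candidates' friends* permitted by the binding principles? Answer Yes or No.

*themselves* is a reflexive; Principle A requires it to be bound within its binding domain — the clause headed by 'questioned'.
— the candidates' friends: object of the clause headed by 'promised'; c-commands the reflexive but lies outside its binding domain — cannot bind it (Principle A).

No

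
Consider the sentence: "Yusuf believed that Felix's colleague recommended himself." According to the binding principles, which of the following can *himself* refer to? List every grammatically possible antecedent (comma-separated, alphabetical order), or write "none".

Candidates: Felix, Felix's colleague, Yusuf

Felix's colleague

*himself* is a reflexive; Principle A requires it to be bound within its binding domain — the clause headed by 'recommended'.
— Felix: possessor inside the subject DP of the clause headed by 'recommended'; does not c-command the reflexive — cannot bind it (Principle A).
— Felix's colleague: subject of the clause headed by 'recommended'; c-commands the reflexive within its binding domain — allowed (Principle A).
— Yusuf: subject of the matrix clause; c-commands the reflexive but lies outside its binding domain — cannot bind it (Principle A).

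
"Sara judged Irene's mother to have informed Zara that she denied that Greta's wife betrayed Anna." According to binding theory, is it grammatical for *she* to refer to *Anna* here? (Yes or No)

No

*Anna* is an R-expression; Principle C requires it to be free (not bound by any c-commanding expression).
— she: subject of the clause headed by 'denied'; the pronoun c-commands the R-expression — coreference blocked (Principle C).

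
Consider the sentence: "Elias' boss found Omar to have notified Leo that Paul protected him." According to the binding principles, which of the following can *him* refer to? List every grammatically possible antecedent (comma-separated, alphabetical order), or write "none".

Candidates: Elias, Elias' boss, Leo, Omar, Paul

*him* is a pronoun; Principle B requires it to be free in its binding domain — the clause headed by 'protected'.
— Elias: possessor inside the subject DP of the matrix clause; does not c-command the pronoun — Principle B does not apply; allowed.
— Elias' boss: subject of the matrix clause; c-commands the pronoun but lies outside its binding domain — allowed.
— Leo: object of the clause headed by 'notified'; c-commands the pronoun but lies outside its binding domain — allowed.
— Omar: subject of the clause headed by 'notified'; c-commands the pronoun but lies outside its binding domain — allowed.
— Paul: subject of the clause headed by 'protected'; c-commands the pronoun within its binding domain — blocked (Principle B).

Elias, Elias' boss, Leo, Omar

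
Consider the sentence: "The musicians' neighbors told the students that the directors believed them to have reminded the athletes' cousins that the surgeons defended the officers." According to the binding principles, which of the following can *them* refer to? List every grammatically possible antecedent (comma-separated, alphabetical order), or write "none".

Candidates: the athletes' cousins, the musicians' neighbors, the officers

the musicians' neighbors

*them* is a pronoun; Principle B requires it to be free in its binding domain — the clause headed by 'believed'.
— the athletes' cousins: object of the clause headed by 'reminded'; is c-commanded by the pronoun; coreference would bind this R-expression — blocked (Principle C).
— the musicians' neighbors: subject of the matrix clause; c-commands the pronoun but lies outside its binding domain — allowed.
— the officers: object of the clause headed by 'defended'; is c-commanded by the pronoun; coreference would bind this R-expression — blocked (Principle C).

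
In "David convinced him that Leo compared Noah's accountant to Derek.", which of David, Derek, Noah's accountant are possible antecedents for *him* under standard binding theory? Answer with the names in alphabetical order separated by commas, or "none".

none

*him* is a pronoun; Principle B requires it to be free in its binding domain — the matrix clause.
— David: subject of the matrix clause; c-commands the pronoun within its binding domain — blocked (Principle B).
— Derek: second object of the clause headed by 'compared'; is c-commanded by the pronoun; coreference would bind this R-expression — blocked (Principle C).
— Noah's accountant: object of the clause headed by 'compared'; is c-commanded by the pronoun; coreference would bind this R-expression — blocked (Principle C).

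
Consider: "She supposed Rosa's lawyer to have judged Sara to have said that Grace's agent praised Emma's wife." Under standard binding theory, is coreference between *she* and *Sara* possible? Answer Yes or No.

No

*Sara* is an R-expression; Principle C requires it to be free (not bound by any c-commanding expression).
— she: subject of the matrix clause; the pronoun c-commands the R-expression — coreference blocked (Principle C).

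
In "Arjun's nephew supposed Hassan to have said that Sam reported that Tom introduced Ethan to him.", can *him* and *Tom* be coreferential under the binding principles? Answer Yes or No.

No

*Tom* is an R-expression; Principle C requires it to be free (not bound by any c-commanding expression).
— him: second object of the clause headed by 'introduced'; the R-expression locally c-commands the pronoun — coreference blocked (Principle B on the pronoun).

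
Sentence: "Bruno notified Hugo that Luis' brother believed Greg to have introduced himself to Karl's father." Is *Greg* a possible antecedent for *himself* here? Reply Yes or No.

*himself* is a reflexive; Principle A requires it to be bound within its binding domain — the clause headed by 'introduced'.
— Greg: subject of the clause headed by 'introduced'; c-commands the reflexive within its binding domain — allowed (Principle A).

Yes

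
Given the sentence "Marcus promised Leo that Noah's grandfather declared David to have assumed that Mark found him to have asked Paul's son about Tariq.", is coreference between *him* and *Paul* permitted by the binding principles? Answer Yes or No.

No

*him* is a pronoun; Principle B requires it to be free in its binding domain — the clause headed by 'found'.
— Paul: possessor inside the object DP of the clause headed by 'asked'; is c-commanded by the pronoun; coreference would bind this R-expression — blocked (Principle C).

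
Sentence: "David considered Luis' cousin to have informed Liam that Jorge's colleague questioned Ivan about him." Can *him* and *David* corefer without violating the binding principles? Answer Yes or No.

Yes

*David* is an R-expression; Principle C requires it to be free (not bound by any c-commanding expression).
— him: second object of the clause headed by 'questioned'; the pronoun does not c-command the R-expression — coreference allowed.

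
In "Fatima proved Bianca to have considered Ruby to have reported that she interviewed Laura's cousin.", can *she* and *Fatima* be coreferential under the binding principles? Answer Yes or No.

*Fatima* is an R-expression; Principle C requires it to be free (not bound by any c-commanding expression).
— she: subject of the clause headed by 'interviewed'; the pronoun does not c-command the R-expression — coreference allowed.

Yes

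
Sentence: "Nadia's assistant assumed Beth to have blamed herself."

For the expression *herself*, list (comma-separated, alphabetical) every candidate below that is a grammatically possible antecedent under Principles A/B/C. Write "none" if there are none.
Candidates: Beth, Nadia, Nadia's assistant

*herself* is a reflexive; Principle A requires it to be bound within its binding domain — the clause headed by 'blamed'.
— Beth: subject of the clause headed by 'blamed'; c-commands the reflexive within its binding domain — allowed (Principle A).
— Nadia: possessor inside the subject DP of the matrix clause; does not c-command the reflexive — cannot bind it (Principle A).
— Nadia's assistant: subject of the matrix clause; c-commands the reflexive but lies outside its binding domain — cannot bind it (Principle A).

Beth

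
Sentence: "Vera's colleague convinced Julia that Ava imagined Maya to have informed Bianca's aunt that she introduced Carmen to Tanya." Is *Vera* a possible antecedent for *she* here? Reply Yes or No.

*she* is a pronoun; Principle B requires it to be free in its binding domain — the clause headed by 'introduced'.
— Vera: possessor inside the subject DP of the matrix clause; does not c-command the pronoun — Principle B does not apply; allowed.

Yes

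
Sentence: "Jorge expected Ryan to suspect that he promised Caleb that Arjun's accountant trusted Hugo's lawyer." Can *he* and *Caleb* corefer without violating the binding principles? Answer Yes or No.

No

*Caleb* is an R-expression; Principle C requires it to be free (not bound by any c-commanding expression).
— he: subject of the clause headed by 'promised'; the pronoun c-commands the R-expression — coreference blocked (Principle C).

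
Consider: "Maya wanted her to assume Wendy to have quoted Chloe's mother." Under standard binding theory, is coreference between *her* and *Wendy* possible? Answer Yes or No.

No

*Wendy* is an R-expression; Principle C requires it to be free (not bound by any c-commanding expression).
— her: subject of the clause headed by 'assume'; the pronoun c-commands the R-expression — coreference blocked (Principle C).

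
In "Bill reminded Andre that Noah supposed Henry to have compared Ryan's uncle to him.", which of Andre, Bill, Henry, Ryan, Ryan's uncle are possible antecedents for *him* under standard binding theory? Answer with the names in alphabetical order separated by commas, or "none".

Andre, Bill, Ryan

*him* is a pronoun; Principle B requires it to be free in its binding domain — the clause headed by 'compared'.
— Andre: object of the matrix clause; c-commands the pronoun but lies outside its binding domain — allowed.
— Bill: subject of the matrix clause; c-commands the pronoun but lies outside its binding domain — allowed.
— Henry: subject of the clause headed by 'compared'; c-commands the pronoun within its binding domain — blocked (Principle B).
— Ryan: possessor inside the object DP of the clause headed by 'compared'; does not c-command the pronoun — Principle B does not apply; allowed.
— Ryan's uncle: object of the clause headed by 'compared'; c-commands the pronoun within its binding domain — blocked (Principle B).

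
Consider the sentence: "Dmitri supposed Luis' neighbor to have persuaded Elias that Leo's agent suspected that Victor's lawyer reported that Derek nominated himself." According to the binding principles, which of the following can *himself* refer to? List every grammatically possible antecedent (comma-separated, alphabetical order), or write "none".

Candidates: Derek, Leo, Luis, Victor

*himself* is a reflexive; Principle A requires it to be bound within its binding domain — the clause headed by 'nominated'.
— Derek: subject of the clause headed by 'nominated'; c-commands the reflexive within its binding domain — allowed (Principle A).
— Leo: possessor inside the subject DP of the clause headed by 'suspected'; does not c-command the reflexive — cannot bind it (Principle A).
— Luis: possessor inside the subject DP of the clause headed by 'persuaded'; does not c-command the reflexive — cannot bind it (Principle A).
— Victor: possessor inside the subject DP of the clause headed by 'reported'; does not c-command the reflexive — cannot bind it (Principle A).

Derek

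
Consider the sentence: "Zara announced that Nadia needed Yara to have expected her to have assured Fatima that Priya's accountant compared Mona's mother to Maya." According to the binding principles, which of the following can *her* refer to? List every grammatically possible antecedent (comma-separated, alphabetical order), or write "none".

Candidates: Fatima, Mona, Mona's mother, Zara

*her* is a pronoun; Principle B requires it to be free in its binding domain — the clause headed by 'expected'.
— Fatima: object of the clause headed by 'assured'; is c-commanded by the pronoun; coreference would bind this R-expression — blocked (Principle C).
— Mona: possessor inside the object DP of the clause headed by 'compared'; is c-commanded by the pronoun; coreference would bind this R-expression — blocked (Principle C).
— Mona's mother: object of the clause headed by 'compared'; is c-commanded by the pronoun; coreference would bind this R-expression — blocked (Principle C).
— Zara: subject of the matrix clause; c-commands the pronoun but lies outside its binding domain — allowed.

Zara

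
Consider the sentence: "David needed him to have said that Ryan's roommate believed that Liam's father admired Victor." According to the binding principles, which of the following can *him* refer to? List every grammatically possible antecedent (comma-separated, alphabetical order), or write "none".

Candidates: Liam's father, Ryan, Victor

none

*him* is a pronoun; Principle B requires it to be free in its binding domain — the matrix clause.
— Liam's father: subject of the clause headed by 'admired'; is c-commanded by the pronoun; coreference would bind this R-expression — blocked (Principle C).
— Ryan: possessor inside the subject DP of the clause headed by 'believed'; is c-commanded by the pronoun; coreference would bind this R-expression — blocked (Principle C).
— Victor: object of the clause headed by 'admired'; is c-commanded by the pronoun; coreference would bind this R-expression — blocked (Principle C).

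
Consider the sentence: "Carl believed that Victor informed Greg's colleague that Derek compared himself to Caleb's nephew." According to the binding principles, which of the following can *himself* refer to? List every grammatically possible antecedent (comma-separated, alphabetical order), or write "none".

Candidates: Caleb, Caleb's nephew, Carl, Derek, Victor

*himself* is a reflexive; Principle A requires it to be bound within its binding domain — the clause headed by 'compared'.
— Caleb: possessor inside the second object DP of the clause headed by 'compared'; does not c-command the reflexive — cannot bind it (Principle A).
— Caleb's nephew: second object of the clause headed by 'compared'; does not c-command the reflexive — cannot bind it (Principle A).
— Carl: subject of the matrix clause; c-commands the reflexive but lies outside its binding domain — cannot bind it (Principle A).
— Derek: subject of the clause headed by 'compared'; c-commands the reflexive within its binding domain — allowed (Principle A).
— Victor: subject of the clause headed by 'informed'; c-commands the reflexive but lies outside its binding domain — cannot bind it (Principle A).

Derek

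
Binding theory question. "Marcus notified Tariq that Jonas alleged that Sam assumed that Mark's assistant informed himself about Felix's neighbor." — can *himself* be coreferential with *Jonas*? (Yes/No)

*himself* is a reflexive; Principle A requires it to be bound within its binding domain — the clause headed by 'informed'.
— Jonas: subject of the clause headed by 'alleged'; c-commands the reflexive but lies outside its binding domain — cannot bind it (Principle A).

No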